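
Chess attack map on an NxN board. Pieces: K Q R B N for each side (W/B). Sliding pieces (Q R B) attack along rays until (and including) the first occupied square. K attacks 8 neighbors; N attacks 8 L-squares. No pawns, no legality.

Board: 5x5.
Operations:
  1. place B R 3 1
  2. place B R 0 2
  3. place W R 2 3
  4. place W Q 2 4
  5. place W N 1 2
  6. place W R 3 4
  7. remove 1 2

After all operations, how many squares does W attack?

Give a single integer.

Op 1: place BR@(3,1)
Op 2: place BR@(0,2)
Op 3: place WR@(2,3)
Op 4: place WQ@(2,4)
Op 5: place WN@(1,2)
Op 6: place WR@(3,4)
Op 7: remove (1,2)
Per-piece attacks for W:
  WR@(2,3): attacks (2,4) (2,2) (2,1) (2,0) (3,3) (4,3) (1,3) (0,3) [ray(0,1) blocked at (2,4)]
  WQ@(2,4): attacks (2,3) (3,4) (1,4) (0,4) (3,3) (4,2) (1,3) (0,2) [ray(0,-1) blocked at (2,3); ray(1,0) blocked at (3,4); ray(-1,-1) blocked at (0,2)]
  WR@(3,4): attacks (3,3) (3,2) (3,1) (4,4) (2,4) [ray(0,-1) blocked at (3,1); ray(-1,0) blocked at (2,4)]
Union (17 distinct): (0,2) (0,3) (0,4) (1,3) (1,4) (2,0) (2,1) (2,2) (2,3) (2,4) (3,1) (3,2) (3,3) (3,4) (4,2) (4,3) (4,4)

Answer: 17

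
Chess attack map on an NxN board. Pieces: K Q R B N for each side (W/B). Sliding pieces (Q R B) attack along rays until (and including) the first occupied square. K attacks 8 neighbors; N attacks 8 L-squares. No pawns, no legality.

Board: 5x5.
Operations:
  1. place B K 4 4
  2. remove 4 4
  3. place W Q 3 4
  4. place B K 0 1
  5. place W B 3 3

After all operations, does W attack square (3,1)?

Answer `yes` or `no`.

Answer: no

Derivation:
Op 1: place BK@(4,4)
Op 2: remove (4,4)
Op 3: place WQ@(3,4)
Op 4: place BK@(0,1)
Op 5: place WB@(3,3)
Per-piece attacks for W:
  WB@(3,3): attacks (4,4) (4,2) (2,4) (2,2) (1,1) (0,0)
  WQ@(3,4): attacks (3,3) (4,4) (2,4) (1,4) (0,4) (4,3) (2,3) (1,2) (0,1) [ray(0,-1) blocked at (3,3); ray(-1,-1) blocked at (0,1)]
W attacks (3,1): no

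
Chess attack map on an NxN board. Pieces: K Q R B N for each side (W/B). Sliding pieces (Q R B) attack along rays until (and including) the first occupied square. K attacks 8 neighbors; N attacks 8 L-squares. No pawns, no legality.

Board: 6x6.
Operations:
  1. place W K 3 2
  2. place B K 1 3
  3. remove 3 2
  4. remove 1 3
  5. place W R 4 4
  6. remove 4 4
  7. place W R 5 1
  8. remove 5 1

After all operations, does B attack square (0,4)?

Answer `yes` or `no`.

Op 1: place WK@(3,2)
Op 2: place BK@(1,3)
Op 3: remove (3,2)
Op 4: remove (1,3)
Op 5: place WR@(4,4)
Op 6: remove (4,4)
Op 7: place WR@(5,1)
Op 8: remove (5,1)
Per-piece attacks for B:
B attacks (0,4): no

Answer: no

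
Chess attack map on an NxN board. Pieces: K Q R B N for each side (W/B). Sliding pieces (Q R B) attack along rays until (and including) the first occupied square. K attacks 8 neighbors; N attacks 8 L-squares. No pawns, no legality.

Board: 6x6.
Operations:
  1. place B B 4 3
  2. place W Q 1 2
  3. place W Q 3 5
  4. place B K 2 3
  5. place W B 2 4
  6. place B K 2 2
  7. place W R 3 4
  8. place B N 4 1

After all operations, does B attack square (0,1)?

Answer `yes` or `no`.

Answer: no

Derivation:
Op 1: place BB@(4,3)
Op 2: place WQ@(1,2)
Op 3: place WQ@(3,5)
Op 4: place BK@(2,3)
Op 5: place WB@(2,4)
Op 6: place BK@(2,2)
Op 7: place WR@(3,4)
Op 8: place BN@(4,1)
Per-piece attacks for B:
  BK@(2,2): attacks (2,3) (2,1) (3,2) (1,2) (3,3) (3,1) (1,3) (1,1)
  BK@(2,3): attacks (2,4) (2,2) (3,3) (1,3) (3,4) (3,2) (1,4) (1,2)
  BN@(4,1): attacks (5,3) (3,3) (2,2) (2,0)
  BB@(4,3): attacks (5,4) (5,2) (3,4) (3,2) (2,1) (1,0) [ray(-1,1) blocked at (3,4)]
B attacks (0,1): no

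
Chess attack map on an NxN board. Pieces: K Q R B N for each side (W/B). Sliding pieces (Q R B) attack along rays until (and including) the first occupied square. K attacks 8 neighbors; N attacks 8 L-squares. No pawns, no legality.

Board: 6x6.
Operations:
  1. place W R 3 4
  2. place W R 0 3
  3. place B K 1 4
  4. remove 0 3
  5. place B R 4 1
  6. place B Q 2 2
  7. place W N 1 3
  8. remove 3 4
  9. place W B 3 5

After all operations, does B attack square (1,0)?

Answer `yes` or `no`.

Answer: no

Derivation:
Op 1: place WR@(3,4)
Op 2: place WR@(0,3)
Op 3: place BK@(1,4)
Op 4: remove (0,3)
Op 5: place BR@(4,1)
Op 6: place BQ@(2,2)
Op 7: place WN@(1,3)
Op 8: remove (3,4)
Op 9: place WB@(3,5)
Per-piece attacks for B:
  BK@(1,4): attacks (1,5) (1,3) (2,4) (0,4) (2,5) (2,3) (0,5) (0,3)
  BQ@(2,2): attacks (2,3) (2,4) (2,5) (2,1) (2,0) (3,2) (4,2) (5,2) (1,2) (0,2) (3,3) (4,4) (5,5) (3,1) (4,0) (1,3) (1,1) (0,0) [ray(-1,1) blocked at (1,3)]
  BR@(4,1): attacks (4,2) (4,3) (4,4) (4,5) (4,0) (5,1) (3,1) (2,1) (1,1) (0,1)
B attacks (1,0): no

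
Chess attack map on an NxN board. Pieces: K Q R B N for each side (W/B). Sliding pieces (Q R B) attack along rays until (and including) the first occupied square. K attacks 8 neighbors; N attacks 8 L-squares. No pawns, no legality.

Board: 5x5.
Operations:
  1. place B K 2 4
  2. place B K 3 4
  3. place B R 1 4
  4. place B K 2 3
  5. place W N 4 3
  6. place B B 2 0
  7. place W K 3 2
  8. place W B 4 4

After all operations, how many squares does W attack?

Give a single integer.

Answer: 11

Derivation:
Op 1: place BK@(2,4)
Op 2: place BK@(3,4)
Op 3: place BR@(1,4)
Op 4: place BK@(2,3)
Op 5: place WN@(4,3)
Op 6: place BB@(2,0)
Op 7: place WK@(3,2)
Op 8: place WB@(4,4)
Per-piece attacks for W:
  WK@(3,2): attacks (3,3) (3,1) (4,2) (2,2) (4,3) (4,1) (2,3) (2,1)
  WN@(4,3): attacks (2,4) (3,1) (2,2)
  WB@(4,4): attacks (3,3) (2,2) (1,1) (0,0)
Union (11 distinct): (0,0) (1,1) (2,1) (2,2) (2,3) (2,4) (3,1) (3,3) (4,1) (4,2) (4,3)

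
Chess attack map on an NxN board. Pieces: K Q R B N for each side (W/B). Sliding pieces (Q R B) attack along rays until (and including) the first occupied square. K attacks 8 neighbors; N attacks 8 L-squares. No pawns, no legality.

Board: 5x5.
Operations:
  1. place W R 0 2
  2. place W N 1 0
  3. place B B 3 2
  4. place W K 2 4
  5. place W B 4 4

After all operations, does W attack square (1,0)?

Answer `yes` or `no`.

Op 1: place WR@(0,2)
Op 2: place WN@(1,0)
Op 3: place BB@(3,2)
Op 4: place WK@(2,4)
Op 5: place WB@(4,4)
Per-piece attacks for W:
  WR@(0,2): attacks (0,3) (0,4) (0,1) (0,0) (1,2) (2,2) (3,2) [ray(1,0) blocked at (3,2)]
  WN@(1,0): attacks (2,2) (3,1) (0,2)
  WK@(2,4): attacks (2,3) (3,4) (1,4) (3,3) (1,3)
  WB@(4,4): attacks (3,3) (2,2) (1,1) (0,0)
W attacks (1,0): no

Answer: no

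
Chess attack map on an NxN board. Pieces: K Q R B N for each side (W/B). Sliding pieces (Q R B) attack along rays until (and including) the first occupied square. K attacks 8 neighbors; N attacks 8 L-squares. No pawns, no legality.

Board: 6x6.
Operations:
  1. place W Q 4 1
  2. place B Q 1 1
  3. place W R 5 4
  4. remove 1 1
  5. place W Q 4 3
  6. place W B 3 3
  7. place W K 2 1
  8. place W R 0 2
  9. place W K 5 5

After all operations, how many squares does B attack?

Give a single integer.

Answer: 0

Derivation:
Op 1: place WQ@(4,1)
Op 2: place BQ@(1,1)
Op 3: place WR@(5,4)
Op 4: remove (1,1)
Op 5: place WQ@(4,3)
Op 6: place WB@(3,3)
Op 7: place WK@(2,1)
Op 8: place WR@(0,2)
Op 9: place WK@(5,5)
Per-piece attacks for B:
Union (0 distinct): (none)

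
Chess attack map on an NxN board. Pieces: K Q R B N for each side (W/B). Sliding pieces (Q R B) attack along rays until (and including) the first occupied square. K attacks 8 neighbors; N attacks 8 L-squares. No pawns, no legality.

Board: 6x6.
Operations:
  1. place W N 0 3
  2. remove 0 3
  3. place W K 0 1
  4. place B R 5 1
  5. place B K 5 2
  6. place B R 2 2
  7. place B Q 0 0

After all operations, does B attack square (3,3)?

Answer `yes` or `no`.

Op 1: place WN@(0,3)
Op 2: remove (0,3)
Op 3: place WK@(0,1)
Op 4: place BR@(5,1)
Op 5: place BK@(5,2)
Op 6: place BR@(2,2)
Op 7: place BQ@(0,0)
Per-piece attacks for B:
  BQ@(0,0): attacks (0,1) (1,0) (2,0) (3,0) (4,0) (5,0) (1,1) (2,2) [ray(0,1) blocked at (0,1); ray(1,1) blocked at (2,2)]
  BR@(2,2): attacks (2,3) (2,4) (2,5) (2,1) (2,0) (3,2) (4,2) (5,2) (1,2) (0,2) [ray(1,0) blocked at (5,2)]
  BR@(5,1): attacks (5,2) (5,0) (4,1) (3,1) (2,1) (1,1) (0,1) [ray(0,1) blocked at (5,2); ray(-1,0) blocked at (0,1)]
  BK@(5,2): attacks (5,3) (5,1) (4,2) (4,3) (4,1)
B attacks (3,3): no

Answer: no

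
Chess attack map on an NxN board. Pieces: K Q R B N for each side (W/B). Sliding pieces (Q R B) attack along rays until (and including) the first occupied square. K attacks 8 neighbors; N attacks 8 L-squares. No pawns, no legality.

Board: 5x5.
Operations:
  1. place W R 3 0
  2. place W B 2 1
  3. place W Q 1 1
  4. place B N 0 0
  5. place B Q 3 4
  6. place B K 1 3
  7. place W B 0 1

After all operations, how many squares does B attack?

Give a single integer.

Answer: 16

Derivation:
Op 1: place WR@(3,0)
Op 2: place WB@(2,1)
Op 3: place WQ@(1,1)
Op 4: place BN@(0,0)
Op 5: place BQ@(3,4)
Op 6: place BK@(1,3)
Op 7: place WB@(0,1)
Per-piece attacks for B:
  BN@(0,0): attacks (1,2) (2,1)
  BK@(1,3): attacks (1,4) (1,2) (2,3) (0,3) (2,4) (2,2) (0,4) (0,2)
  BQ@(3,4): attacks (3,3) (3,2) (3,1) (3,0) (4,4) (2,4) (1,4) (0,4) (4,3) (2,3) (1,2) (0,1) [ray(0,-1) blocked at (3,0); ray(-1,-1) blocked at (0,1)]
Union (16 distinct): (0,1) (0,2) (0,3) (0,4) (1,2) (1,4) (2,1) (2,2) (2,3) (2,4) (3,0) (3,1) (3,2) (3,3) (4,3) (4,4)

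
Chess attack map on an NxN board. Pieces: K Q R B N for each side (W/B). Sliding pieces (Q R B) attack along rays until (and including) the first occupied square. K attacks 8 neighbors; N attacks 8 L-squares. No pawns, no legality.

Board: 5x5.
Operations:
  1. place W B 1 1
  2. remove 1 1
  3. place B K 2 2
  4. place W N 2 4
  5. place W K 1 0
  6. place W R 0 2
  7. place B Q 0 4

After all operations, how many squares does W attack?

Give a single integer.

Answer: 11

Derivation:
Op 1: place WB@(1,1)
Op 2: remove (1,1)
Op 3: place BK@(2,2)
Op 4: place WN@(2,4)
Op 5: place WK@(1,0)
Op 6: place WR@(0,2)
Op 7: place BQ@(0,4)
Per-piece attacks for W:
  WR@(0,2): attacks (0,3) (0,4) (0,1) (0,0) (1,2) (2,2) [ray(0,1) blocked at (0,4); ray(1,0) blocked at (2,2)]
  WK@(1,0): attacks (1,1) (2,0) (0,0) (2,1) (0,1)
  WN@(2,4): attacks (3,2) (4,3) (1,2) (0,3)
Union (11 distinct): (0,0) (0,1) (0,3) (0,4) (1,1) (1,2) (2,0) (2,1) (2,2) (3,2) (4,3)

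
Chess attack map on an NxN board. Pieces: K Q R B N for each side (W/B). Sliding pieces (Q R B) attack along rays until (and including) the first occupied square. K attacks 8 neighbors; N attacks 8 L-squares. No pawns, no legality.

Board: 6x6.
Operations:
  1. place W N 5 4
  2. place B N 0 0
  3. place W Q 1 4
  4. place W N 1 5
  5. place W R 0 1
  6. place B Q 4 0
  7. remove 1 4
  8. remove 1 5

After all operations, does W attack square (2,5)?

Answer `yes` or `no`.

Answer: no

Derivation:
Op 1: place WN@(5,4)
Op 2: place BN@(0,0)
Op 3: place WQ@(1,4)
Op 4: place WN@(1,5)
Op 5: place WR@(0,1)
Op 6: place BQ@(4,0)
Op 7: remove (1,4)
Op 8: remove (1,5)
Per-piece attacks for W:
  WR@(0,1): attacks (0,2) (0,3) (0,4) (0,5) (0,0) (1,1) (2,1) (3,1) (4,1) (5,1) [ray(0,-1) blocked at (0,0)]
  WN@(5,4): attacks (3,5) (4,2) (3,3)
W attacks (2,5): no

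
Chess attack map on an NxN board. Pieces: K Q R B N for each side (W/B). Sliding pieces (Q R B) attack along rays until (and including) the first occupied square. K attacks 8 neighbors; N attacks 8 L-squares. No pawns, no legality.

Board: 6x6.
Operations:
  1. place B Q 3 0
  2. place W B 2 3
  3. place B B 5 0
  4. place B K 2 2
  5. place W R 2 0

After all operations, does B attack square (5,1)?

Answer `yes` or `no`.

Answer: no

Derivation:
Op 1: place BQ@(3,0)
Op 2: place WB@(2,3)
Op 3: place BB@(5,0)
Op 4: place BK@(2,2)
Op 5: place WR@(2,0)
Per-piece attacks for B:
  BK@(2,2): attacks (2,3) (2,1) (3,2) (1,2) (3,3) (3,1) (1,3) (1,1)
  BQ@(3,0): attacks (3,1) (3,2) (3,3) (3,4) (3,5) (4,0) (5,0) (2,0) (4,1) (5,2) (2,1) (1,2) (0,3) [ray(1,0) blocked at (5,0); ray(-1,0) blocked at (2,0)]
  BB@(5,0): attacks (4,1) (3,2) (2,3) [ray(-1,1) blocked at (2,3)]
B attacks (5,1): no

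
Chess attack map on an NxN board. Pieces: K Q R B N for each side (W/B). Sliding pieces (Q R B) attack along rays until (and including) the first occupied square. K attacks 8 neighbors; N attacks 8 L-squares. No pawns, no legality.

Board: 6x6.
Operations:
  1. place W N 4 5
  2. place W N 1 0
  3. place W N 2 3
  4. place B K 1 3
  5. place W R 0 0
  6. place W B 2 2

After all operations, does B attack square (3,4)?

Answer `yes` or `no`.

Op 1: place WN@(4,5)
Op 2: place WN@(1,0)
Op 3: place WN@(2,3)
Op 4: place BK@(1,3)
Op 5: place WR@(0,0)
Op 6: place WB@(2,2)
Per-piece attacks for B:
  BK@(1,3): attacks (1,4) (1,2) (2,3) (0,3) (2,4) (2,2) (0,4) (0,2)
B attacks (3,4): no

Answer: no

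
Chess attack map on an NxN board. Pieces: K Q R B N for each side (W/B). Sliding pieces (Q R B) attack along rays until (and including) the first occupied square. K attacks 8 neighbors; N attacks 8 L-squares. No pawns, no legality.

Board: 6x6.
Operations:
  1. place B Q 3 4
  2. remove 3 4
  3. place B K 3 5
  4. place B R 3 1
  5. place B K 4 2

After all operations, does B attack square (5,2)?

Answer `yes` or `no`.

Op 1: place BQ@(3,4)
Op 2: remove (3,4)
Op 3: place BK@(3,5)
Op 4: place BR@(3,1)
Op 5: place BK@(4,2)
Per-piece attacks for B:
  BR@(3,1): attacks (3,2) (3,3) (3,4) (3,5) (3,0) (4,1) (5,1) (2,1) (1,1) (0,1) [ray(0,1) blocked at (3,5)]
  BK@(3,5): attacks (3,4) (4,5) (2,5) (4,4) (2,4)
  BK@(4,2): attacks (4,3) (4,1) (5,2) (3,2) (5,3) (5,1) (3,3) (3,1)
B attacks (5,2): yes

Answer: yes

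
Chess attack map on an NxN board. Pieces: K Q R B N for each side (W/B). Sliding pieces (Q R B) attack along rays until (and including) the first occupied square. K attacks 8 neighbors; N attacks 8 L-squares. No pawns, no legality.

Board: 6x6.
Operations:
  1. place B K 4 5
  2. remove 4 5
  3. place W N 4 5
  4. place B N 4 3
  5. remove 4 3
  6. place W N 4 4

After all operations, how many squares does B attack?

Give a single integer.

Answer: 0

Derivation:
Op 1: place BK@(4,5)
Op 2: remove (4,5)
Op 3: place WN@(4,5)
Op 4: place BN@(4,3)
Op 5: remove (4,3)
Op 6: place WN@(4,4)
Per-piece attacks for B:
Union (0 distinct): (none)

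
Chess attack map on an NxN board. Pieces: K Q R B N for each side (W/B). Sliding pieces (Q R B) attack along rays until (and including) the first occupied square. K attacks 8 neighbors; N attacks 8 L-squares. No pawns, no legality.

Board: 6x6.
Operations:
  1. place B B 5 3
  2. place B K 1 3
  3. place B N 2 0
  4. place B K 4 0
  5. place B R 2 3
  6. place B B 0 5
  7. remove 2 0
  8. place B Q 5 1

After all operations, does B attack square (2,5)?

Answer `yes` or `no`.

Op 1: place BB@(5,3)
Op 2: place BK@(1,3)
Op 3: place BN@(2,0)
Op 4: place BK@(4,0)
Op 5: place BR@(2,3)
Op 6: place BB@(0,5)
Op 7: remove (2,0)
Op 8: place BQ@(5,1)
Per-piece attacks for B:
  BB@(0,5): attacks (1,4) (2,3) [ray(1,-1) blocked at (2,3)]
  BK@(1,3): attacks (1,4) (1,2) (2,3) (0,3) (2,4) (2,2) (0,4) (0,2)
  BR@(2,3): attacks (2,4) (2,5) (2,2) (2,1) (2,0) (3,3) (4,3) (5,3) (1,3) [ray(1,0) blocked at (5,3); ray(-1,0) blocked at (1,3)]
  BK@(4,0): attacks (4,1) (5,0) (3,0) (5,1) (3,1)
  BQ@(5,1): attacks (5,2) (5,3) (5,0) (4,1) (3,1) (2,1) (1,1) (0,1) (4,2) (3,3) (2,4) (1,5) (4,0) [ray(0,1) blocked at (5,3); ray(-1,-1) blocked at (4,0)]
  BB@(5,3): attacks (4,4) (3,5) (4,2) (3,1) (2,0)
B attacks (2,5): yes

Answer: yes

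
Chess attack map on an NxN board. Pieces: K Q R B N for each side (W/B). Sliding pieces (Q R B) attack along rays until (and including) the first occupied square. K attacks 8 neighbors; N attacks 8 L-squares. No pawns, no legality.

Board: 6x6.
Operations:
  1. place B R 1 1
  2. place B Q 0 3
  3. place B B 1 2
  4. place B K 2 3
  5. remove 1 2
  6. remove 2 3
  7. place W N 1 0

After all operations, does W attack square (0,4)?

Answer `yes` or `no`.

Op 1: place BR@(1,1)
Op 2: place BQ@(0,3)
Op 3: place BB@(1,2)
Op 4: place BK@(2,3)
Op 5: remove (1,2)
Op 6: remove (2,3)
Op 7: place WN@(1,0)
Per-piece attacks for W:
  WN@(1,0): attacks (2,2) (3,1) (0,2)
W attacks (0,4): no

Answer: no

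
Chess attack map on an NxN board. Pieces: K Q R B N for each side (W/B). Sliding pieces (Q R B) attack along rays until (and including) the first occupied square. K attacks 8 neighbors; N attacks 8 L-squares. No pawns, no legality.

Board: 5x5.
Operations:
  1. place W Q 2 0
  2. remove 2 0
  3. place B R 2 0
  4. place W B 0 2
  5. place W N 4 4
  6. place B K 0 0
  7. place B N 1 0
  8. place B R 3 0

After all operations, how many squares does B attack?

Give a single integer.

Answer: 15

Derivation:
Op 1: place WQ@(2,0)
Op 2: remove (2,0)
Op 3: place BR@(2,0)
Op 4: place WB@(0,2)
Op 5: place WN@(4,4)
Op 6: place BK@(0,0)
Op 7: place BN@(1,0)
Op 8: place BR@(3,0)
Per-piece attacks for B:
  BK@(0,0): attacks (0,1) (1,0) (1,1)
  BN@(1,0): attacks (2,2) (3,1) (0,2)
  BR@(2,0): attacks (2,1) (2,2) (2,3) (2,4) (3,0) (1,0) [ray(1,0) blocked at (3,0); ray(-1,0) blocked at (1,0)]
  BR@(3,0): attacks (3,1) (3,2) (3,3) (3,4) (4,0) (2,0) [ray(-1,0) blocked at (2,0)]
Union (15 distinct): (0,1) (0,2) (1,0) (1,1) (2,0) (2,1) (2,2) (2,3) (2,4) (3,0) (3,1) (3,2) (3,3) (3,4) (4,0)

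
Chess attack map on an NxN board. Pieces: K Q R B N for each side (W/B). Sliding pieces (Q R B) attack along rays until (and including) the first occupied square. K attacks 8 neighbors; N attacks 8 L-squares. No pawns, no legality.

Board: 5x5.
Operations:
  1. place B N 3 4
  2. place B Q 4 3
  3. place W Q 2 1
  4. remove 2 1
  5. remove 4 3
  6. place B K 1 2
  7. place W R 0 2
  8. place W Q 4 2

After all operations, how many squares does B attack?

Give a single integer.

Answer: 9

Derivation:
Op 1: place BN@(3,4)
Op 2: place BQ@(4,3)
Op 3: place WQ@(2,1)
Op 4: remove (2,1)
Op 5: remove (4,3)
Op 6: place BK@(1,2)
Op 7: place WR@(0,2)
Op 8: place WQ@(4,2)
Per-piece attacks for B:
  BK@(1,2): attacks (1,3) (1,1) (2,2) (0,2) (2,3) (2,1) (0,3) (0,1)
  BN@(3,4): attacks (4,2) (2,2) (1,3)
Union (9 distinct): (0,1) (0,2) (0,3) (1,1) (1,3) (2,1) (2,2) (2,3) (4,2)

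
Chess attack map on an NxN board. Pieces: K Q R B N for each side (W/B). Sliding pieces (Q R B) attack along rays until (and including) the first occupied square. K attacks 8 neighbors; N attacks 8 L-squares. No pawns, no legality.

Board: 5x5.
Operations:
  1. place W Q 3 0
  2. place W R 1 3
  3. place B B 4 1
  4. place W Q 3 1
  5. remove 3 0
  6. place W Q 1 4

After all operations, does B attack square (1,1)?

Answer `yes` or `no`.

Answer: no

Derivation:
Op 1: place WQ@(3,0)
Op 2: place WR@(1,3)
Op 3: place BB@(4,1)
Op 4: place WQ@(3,1)
Op 5: remove (3,0)
Op 6: place WQ@(1,4)
Per-piece attacks for B:
  BB@(4,1): attacks (3,2) (2,3) (1,4) (3,0) [ray(-1,1) blocked at (1,4)]
B attacks (1,1): no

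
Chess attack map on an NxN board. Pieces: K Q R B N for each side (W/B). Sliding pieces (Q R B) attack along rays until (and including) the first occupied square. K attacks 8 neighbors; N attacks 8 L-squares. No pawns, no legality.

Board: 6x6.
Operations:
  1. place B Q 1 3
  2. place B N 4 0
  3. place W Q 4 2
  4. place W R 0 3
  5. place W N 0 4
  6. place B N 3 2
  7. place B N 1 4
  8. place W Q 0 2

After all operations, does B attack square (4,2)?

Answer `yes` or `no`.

Op 1: place BQ@(1,3)
Op 2: place BN@(4,0)
Op 3: place WQ@(4,2)
Op 4: place WR@(0,3)
Op 5: place WN@(0,4)
Op 6: place BN@(3,2)
Op 7: place BN@(1,4)
Op 8: place WQ@(0,2)
Per-piece attacks for B:
  BQ@(1,3): attacks (1,4) (1,2) (1,1) (1,0) (2,3) (3,3) (4,3) (5,3) (0,3) (2,4) (3,5) (2,2) (3,1) (4,0) (0,4) (0,2) [ray(0,1) blocked at (1,4); ray(-1,0) blocked at (0,3); ray(1,-1) blocked at (4,0); ray(-1,1) blocked at (0,4); ray(-1,-1) blocked at (0,2)]
  BN@(1,4): attacks (3,5) (2,2) (3,3) (0,2)
  BN@(3,2): attacks (4,4) (5,3) (2,4) (1,3) (4,0) (5,1) (2,0) (1,1)
  BN@(4,0): attacks (5,2) (3,2) (2,1)
B attacks (4,2): no

Answer: no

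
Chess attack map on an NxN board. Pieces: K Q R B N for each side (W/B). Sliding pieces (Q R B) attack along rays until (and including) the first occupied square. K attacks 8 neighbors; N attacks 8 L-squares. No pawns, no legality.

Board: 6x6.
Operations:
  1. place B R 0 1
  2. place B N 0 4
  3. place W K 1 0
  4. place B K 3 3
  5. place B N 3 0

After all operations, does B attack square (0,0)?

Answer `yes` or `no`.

Op 1: place BR@(0,1)
Op 2: place BN@(0,4)
Op 3: place WK@(1,0)
Op 4: place BK@(3,3)
Op 5: place BN@(3,0)
Per-piece attacks for B:
  BR@(0,1): attacks (0,2) (0,3) (0,4) (0,0) (1,1) (2,1) (3,1) (4,1) (5,1) [ray(0,1) blocked at (0,4)]
  BN@(0,4): attacks (2,5) (1,2) (2,3)
  BN@(3,0): attacks (4,2) (5,1) (2,2) (1,1)
  BK@(3,3): attacks (3,4) (3,2) (4,3) (2,3) (4,4) (4,2) (2,4) (2,2)
B attacks (0,0): yes

Answer: yes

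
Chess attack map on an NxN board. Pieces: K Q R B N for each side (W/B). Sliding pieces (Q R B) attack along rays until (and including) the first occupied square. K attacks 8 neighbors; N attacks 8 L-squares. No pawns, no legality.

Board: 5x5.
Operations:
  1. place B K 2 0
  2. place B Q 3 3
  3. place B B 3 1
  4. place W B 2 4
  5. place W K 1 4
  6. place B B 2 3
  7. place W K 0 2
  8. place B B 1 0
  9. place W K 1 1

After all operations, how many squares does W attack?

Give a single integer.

Answer: 15

Derivation:
Op 1: place BK@(2,0)
Op 2: place BQ@(3,3)
Op 3: place BB@(3,1)
Op 4: place WB@(2,4)
Op 5: place WK@(1,4)
Op 6: place BB@(2,3)
Op 7: place WK@(0,2)
Op 8: place BB@(1,0)
Op 9: place WK@(1,1)
Per-piece attacks for W:
  WK@(0,2): attacks (0,3) (0,1) (1,2) (1,3) (1,1)
  WK@(1,1): attacks (1,2) (1,0) (2,1) (0,1) (2,2) (2,0) (0,2) (0,0)
  WK@(1,4): attacks (1,3) (2,4) (0,4) (2,3) (0,3)
  WB@(2,4): attacks (3,3) (1,3) (0,2) [ray(1,-1) blocked at (3,3); ray(-1,-1) blocked at (0,2)]
Union (15 distinct): (0,0) (0,1) (0,2) (0,3) (0,4) (1,0) (1,1) (1,2) (1,3) (2,0) (2,1) (2,2) (2,3) (2,4) (3,3)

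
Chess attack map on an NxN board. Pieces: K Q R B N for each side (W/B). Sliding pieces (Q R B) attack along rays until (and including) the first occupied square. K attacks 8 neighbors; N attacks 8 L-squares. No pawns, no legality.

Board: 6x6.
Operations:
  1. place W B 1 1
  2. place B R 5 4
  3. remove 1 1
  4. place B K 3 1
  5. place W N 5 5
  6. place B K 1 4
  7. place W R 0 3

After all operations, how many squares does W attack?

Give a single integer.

Answer: 11

Derivation:
Op 1: place WB@(1,1)
Op 2: place BR@(5,4)
Op 3: remove (1,1)
Op 4: place BK@(3,1)
Op 5: place WN@(5,5)
Op 6: place BK@(1,4)
Op 7: place WR@(0,3)
Per-piece attacks for W:
  WR@(0,3): attacks (0,4) (0,5) (0,2) (0,1) (0,0) (1,3) (2,3) (3,3) (4,3) (5,3)
  WN@(5,5): attacks (4,3) (3,4)
Union (11 distinct): (0,0) (0,1) (0,2) (0,4) (0,5) (1,3) (2,3) (3,3) (3,4) (4,3) (5,3)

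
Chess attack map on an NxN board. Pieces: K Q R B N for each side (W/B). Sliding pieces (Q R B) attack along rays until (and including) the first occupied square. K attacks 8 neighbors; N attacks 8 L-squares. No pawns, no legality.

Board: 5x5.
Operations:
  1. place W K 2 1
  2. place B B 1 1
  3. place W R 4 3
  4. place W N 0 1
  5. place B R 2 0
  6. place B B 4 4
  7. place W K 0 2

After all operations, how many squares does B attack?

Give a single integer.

Answer: 11

Derivation:
Op 1: place WK@(2,1)
Op 2: place BB@(1,1)
Op 3: place WR@(4,3)
Op 4: place WN@(0,1)
Op 5: place BR@(2,0)
Op 6: place BB@(4,4)
Op 7: place WK@(0,2)
Per-piece attacks for B:
  BB@(1,1): attacks (2,2) (3,3) (4,4) (2,0) (0,2) (0,0) [ray(1,1) blocked at (4,4); ray(1,-1) blocked at (2,0); ray(-1,1) blocked at (0,2)]
  BR@(2,0): attacks (2,1) (3,0) (4,0) (1,0) (0,0) [ray(0,1) blocked at (2,1)]
  BB@(4,4): attacks (3,3) (2,2) (1,1) [ray(-1,-1) blocked at (1,1)]
Union (11 distinct): (0,0) (0,2) (1,0) (1,1) (2,0) (2,1) (2,2) (3,0) (3,3) (4,0) (4,4)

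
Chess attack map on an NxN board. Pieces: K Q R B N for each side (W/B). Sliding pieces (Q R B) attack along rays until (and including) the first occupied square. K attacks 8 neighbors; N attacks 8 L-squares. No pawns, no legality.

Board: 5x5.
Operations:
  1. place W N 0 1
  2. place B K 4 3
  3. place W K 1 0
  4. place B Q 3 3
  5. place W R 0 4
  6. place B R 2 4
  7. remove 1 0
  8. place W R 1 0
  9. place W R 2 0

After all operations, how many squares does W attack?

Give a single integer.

Answer: 16

Derivation:
Op 1: place WN@(0,1)
Op 2: place BK@(4,3)
Op 3: place WK@(1,0)
Op 4: place BQ@(3,3)
Op 5: place WR@(0,4)
Op 6: place BR@(2,4)
Op 7: remove (1,0)
Op 8: place WR@(1,0)
Op 9: place WR@(2,0)
Per-piece attacks for W:
  WN@(0,1): attacks (1,3) (2,2) (2,0)
  WR@(0,4): attacks (0,3) (0,2) (0,1) (1,4) (2,4) [ray(0,-1) blocked at (0,1); ray(1,0) blocked at (2,4)]
  WR@(1,0): attacks (1,1) (1,2) (1,3) (1,4) (2,0) (0,0) [ray(1,0) blocked at (2,0)]
  WR@(2,0): attacks (2,1) (2,2) (2,3) (2,4) (3,0) (4,0) (1,0) [ray(0,1) blocked at (2,4); ray(-1,0) blocked at (1,0)]
Union (16 distinct): (0,0) (0,1) (0,2) (0,3) (1,0) (1,1) (1,2) (1,3) (1,4) (2,0) (2,1) (2,2) (2,3) (2,4) (3,0) (4,0)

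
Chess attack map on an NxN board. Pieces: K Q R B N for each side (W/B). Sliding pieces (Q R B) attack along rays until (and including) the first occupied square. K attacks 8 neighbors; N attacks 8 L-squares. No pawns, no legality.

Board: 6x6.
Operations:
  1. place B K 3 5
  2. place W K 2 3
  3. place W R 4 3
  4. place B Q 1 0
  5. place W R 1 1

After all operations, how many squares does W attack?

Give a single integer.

Op 1: place BK@(3,5)
Op 2: place WK@(2,3)
Op 3: place WR@(4,3)
Op 4: place BQ@(1,0)
Op 5: place WR@(1,1)
Per-piece attacks for W:
  WR@(1,1): attacks (1,2) (1,3) (1,4) (1,5) (1,0) (2,1) (3,1) (4,1) (5,1) (0,1) [ray(0,-1) blocked at (1,0)]
  WK@(2,3): attacks (2,4) (2,2) (3,3) (1,3) (3,4) (3,2) (1,4) (1,2)
  WR@(4,3): attacks (4,4) (4,5) (4,2) (4,1) (4,0) (5,3) (3,3) (2,3) [ray(-1,0) blocked at (2,3)]
Union (21 distinct): (0,1) (1,0) (1,2) (1,3) (1,4) (1,5) (2,1) (2,2) (2,3) (2,4) (3,1) (3,2) (3,3) (3,4) (4,0) (4,1) (4,2) (4,4) (4,5) (5,1) (5,3)

Answer: 21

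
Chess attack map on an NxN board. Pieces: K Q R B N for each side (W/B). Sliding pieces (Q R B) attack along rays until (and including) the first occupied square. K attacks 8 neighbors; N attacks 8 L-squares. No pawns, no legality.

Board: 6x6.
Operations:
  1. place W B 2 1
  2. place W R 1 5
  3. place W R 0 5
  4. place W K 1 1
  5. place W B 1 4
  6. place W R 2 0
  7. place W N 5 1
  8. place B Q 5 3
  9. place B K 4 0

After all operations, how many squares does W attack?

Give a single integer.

Op 1: place WB@(2,1)
Op 2: place WR@(1,5)
Op 3: place WR@(0,5)
Op 4: place WK@(1,1)
Op 5: place WB@(1,4)
Op 6: place WR@(2,0)
Op 7: place WN@(5,1)
Op 8: place BQ@(5,3)
Op 9: place BK@(4,0)
Per-piece attacks for W:
  WR@(0,5): attacks (0,4) (0,3) (0,2) (0,1) (0,0) (1,5) [ray(1,0) blocked at (1,5)]
  WK@(1,1): attacks (1,2) (1,0) (2,1) (0,1) (2,2) (2,0) (0,2) (0,0)
  WB@(1,4): attacks (2,5) (2,3) (3,2) (4,1) (5,0) (0,5) (0,3) [ray(-1,1) blocked at (0,5)]
  WR@(1,5): attacks (1,4) (2,5) (3,5) (4,5) (5,5) (0,5) [ray(0,-1) blocked at (1,4); ray(-1,0) blocked at (0,5)]
  WR@(2,0): attacks (2,1) (3,0) (4,0) (1,0) (0,0) [ray(0,1) blocked at (2,1); ray(1,0) blocked at (4,0)]
  WB@(2,1): attacks (3,2) (4,3) (5,4) (3,0) (1,2) (0,3) (1,0)
  WN@(5,1): attacks (4,3) (3,2) (3,0)
Union (25 distinct): (0,0) (0,1) (0,2) (0,3) (0,4) (0,5) (1,0) (1,2) (1,4) (1,5) (2,0) (2,1) (2,2) (2,3) (2,5) (3,0) (3,2) (3,5) (4,0) (4,1) (4,3) (4,5) (5,0) (5,4) (5,5)

Answer: 25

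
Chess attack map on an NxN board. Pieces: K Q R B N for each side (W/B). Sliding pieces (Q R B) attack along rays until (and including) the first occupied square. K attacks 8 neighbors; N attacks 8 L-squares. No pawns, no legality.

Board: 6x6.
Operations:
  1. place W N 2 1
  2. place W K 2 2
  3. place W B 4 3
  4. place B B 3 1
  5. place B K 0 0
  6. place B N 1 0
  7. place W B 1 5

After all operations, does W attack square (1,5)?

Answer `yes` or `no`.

Answer: no

Derivation:
Op 1: place WN@(2,1)
Op 2: place WK@(2,2)
Op 3: place WB@(4,3)
Op 4: place BB@(3,1)
Op 5: place BK@(0,0)
Op 6: place BN@(1,0)
Op 7: place WB@(1,5)
Per-piece attacks for W:
  WB@(1,5): attacks (2,4) (3,3) (4,2) (5,1) (0,4)
  WN@(2,1): attacks (3,3) (4,2) (1,3) (0,2) (4,0) (0,0)
  WK@(2,2): attacks (2,3) (2,1) (3,2) (1,2) (3,3) (3,1) (1,3) (1,1)
  WB@(4,3): attacks (5,4) (5,2) (3,4) (2,5) (3,2) (2,1) [ray(-1,-1) blocked at (2,1)]
W attacks (1,5): no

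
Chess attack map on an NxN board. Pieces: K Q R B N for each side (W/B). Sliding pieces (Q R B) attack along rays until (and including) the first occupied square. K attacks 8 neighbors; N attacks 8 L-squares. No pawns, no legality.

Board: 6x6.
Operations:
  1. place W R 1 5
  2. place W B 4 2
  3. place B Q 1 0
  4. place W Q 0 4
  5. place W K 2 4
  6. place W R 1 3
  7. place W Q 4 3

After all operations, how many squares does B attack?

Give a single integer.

Op 1: place WR@(1,5)
Op 2: place WB@(4,2)
Op 3: place BQ@(1,0)
Op 4: place WQ@(0,4)
Op 5: place WK@(2,4)
Op 6: place WR@(1,3)
Op 7: place WQ@(4,3)
Per-piece attacks for B:
  BQ@(1,0): attacks (1,1) (1,2) (1,3) (2,0) (3,0) (4,0) (5,0) (0,0) (2,1) (3,2) (4,3) (0,1) [ray(0,1) blocked at (1,3); ray(1,1) blocked at (4,3)]
Union (12 distinct): (0,0) (0,1) (1,1) (1,2) (1,3) (2,0) (2,1) (3,0) (3,2) (4,0) (4,3) (5,0)

Answer: 12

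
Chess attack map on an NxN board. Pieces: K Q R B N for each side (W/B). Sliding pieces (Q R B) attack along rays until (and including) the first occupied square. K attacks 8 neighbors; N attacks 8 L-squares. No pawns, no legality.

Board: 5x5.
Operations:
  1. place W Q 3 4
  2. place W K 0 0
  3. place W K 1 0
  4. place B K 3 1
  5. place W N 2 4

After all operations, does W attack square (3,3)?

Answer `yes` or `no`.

Answer: yes

Derivation:
Op 1: place WQ@(3,4)
Op 2: place WK@(0,0)
Op 3: place WK@(1,0)
Op 4: place BK@(3,1)
Op 5: place WN@(2,4)
Per-piece attacks for W:
  WK@(0,0): attacks (0,1) (1,0) (1,1)
  WK@(1,0): attacks (1,1) (2,0) (0,0) (2,1) (0,1)
  WN@(2,4): attacks (3,2) (4,3) (1,2) (0,3)
  WQ@(3,4): attacks (3,3) (3,2) (3,1) (4,4) (2,4) (4,3) (2,3) (1,2) (0,1) [ray(0,-1) blocked at (3,1); ray(-1,0) blocked at (2,4)]
W attacks (3,3): yes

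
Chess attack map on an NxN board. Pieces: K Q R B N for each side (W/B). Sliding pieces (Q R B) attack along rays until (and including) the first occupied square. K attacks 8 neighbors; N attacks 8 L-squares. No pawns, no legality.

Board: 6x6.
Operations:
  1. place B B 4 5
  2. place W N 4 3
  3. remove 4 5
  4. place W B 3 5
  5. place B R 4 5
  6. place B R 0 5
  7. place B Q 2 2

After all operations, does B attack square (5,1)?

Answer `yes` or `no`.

Answer: no

Derivation:
Op 1: place BB@(4,5)
Op 2: place WN@(4,3)
Op 3: remove (4,5)
Op 4: place WB@(3,5)
Op 5: place BR@(4,5)
Op 6: place BR@(0,5)
Op 7: place BQ@(2,2)
Per-piece attacks for B:
  BR@(0,5): attacks (0,4) (0,3) (0,2) (0,1) (0,0) (1,5) (2,5) (3,5) [ray(1,0) blocked at (3,5)]
  BQ@(2,2): attacks (2,3) (2,4) (2,5) (2,1) (2,0) (3,2) (4,2) (5,2) (1,2) (0,2) (3,3) (4,4) (5,5) (3,1) (4,0) (1,3) (0,4) (1,1) (0,0)
  BR@(4,5): attacks (4,4) (4,3) (5,5) (3,5) [ray(0,-1) blocked at (4,3); ray(-1,0) blocked at (3,5)]
B attacks (5,1): no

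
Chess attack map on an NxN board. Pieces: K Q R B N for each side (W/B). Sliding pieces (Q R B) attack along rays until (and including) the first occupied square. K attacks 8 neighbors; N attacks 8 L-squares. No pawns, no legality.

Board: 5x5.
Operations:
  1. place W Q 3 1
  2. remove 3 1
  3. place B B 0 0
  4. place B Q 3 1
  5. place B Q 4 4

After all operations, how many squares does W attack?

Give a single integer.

Op 1: place WQ@(3,1)
Op 2: remove (3,1)
Op 3: place BB@(0,0)
Op 4: place BQ@(3,1)
Op 5: place BQ@(4,4)
Per-piece attacks for W:
Union (0 distinct): (none)

Answer: 0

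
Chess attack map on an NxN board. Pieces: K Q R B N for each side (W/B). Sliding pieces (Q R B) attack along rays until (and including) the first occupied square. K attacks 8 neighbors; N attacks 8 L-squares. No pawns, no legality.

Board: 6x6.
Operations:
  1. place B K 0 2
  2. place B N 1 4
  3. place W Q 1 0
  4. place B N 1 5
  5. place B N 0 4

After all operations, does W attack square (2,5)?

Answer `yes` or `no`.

Op 1: place BK@(0,2)
Op 2: place BN@(1,4)
Op 3: place WQ@(1,0)
Op 4: place BN@(1,5)
Op 5: place BN@(0,4)
Per-piece attacks for W:
  WQ@(1,0): attacks (1,1) (1,2) (1,3) (1,4) (2,0) (3,0) (4,0) (5,0) (0,0) (2,1) (3,2) (4,3) (5,4) (0,1) [ray(0,1) blocked at (1,4)]
W attacks (2,5): no

Answer: no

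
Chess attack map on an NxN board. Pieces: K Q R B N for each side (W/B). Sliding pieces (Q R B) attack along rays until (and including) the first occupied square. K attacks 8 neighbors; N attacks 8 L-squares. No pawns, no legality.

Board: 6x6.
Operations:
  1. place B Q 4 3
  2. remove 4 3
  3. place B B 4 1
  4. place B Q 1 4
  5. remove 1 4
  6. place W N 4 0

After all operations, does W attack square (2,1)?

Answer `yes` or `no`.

Op 1: place BQ@(4,3)
Op 2: remove (4,3)
Op 3: place BB@(4,1)
Op 4: place BQ@(1,4)
Op 5: remove (1,4)
Op 6: place WN@(4,0)
Per-piece attacks for W:
  WN@(4,0): attacks (5,2) (3,2) (2,1)
W attacks (2,1): yes

Answer: yes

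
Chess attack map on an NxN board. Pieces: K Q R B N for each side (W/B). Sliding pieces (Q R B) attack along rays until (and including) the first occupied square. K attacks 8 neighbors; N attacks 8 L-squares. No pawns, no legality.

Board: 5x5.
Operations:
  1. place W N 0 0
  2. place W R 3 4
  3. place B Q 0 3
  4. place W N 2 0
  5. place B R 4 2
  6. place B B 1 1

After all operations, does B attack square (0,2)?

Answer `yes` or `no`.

Answer: yes

Derivation:
Op 1: place WN@(0,0)
Op 2: place WR@(3,4)
Op 3: place BQ@(0,3)
Op 4: place WN@(2,0)
Op 5: place BR@(4,2)
Op 6: place BB@(1,1)
Per-piece attacks for B:
  BQ@(0,3): attacks (0,4) (0,2) (0,1) (0,0) (1,3) (2,3) (3,3) (4,3) (1,4) (1,2) (2,1) (3,0) [ray(0,-1) blocked at (0,0)]
  BB@(1,1): attacks (2,2) (3,3) (4,4) (2,0) (0,2) (0,0) [ray(1,-1) blocked at (2,0); ray(-1,-1) blocked at (0,0)]
  BR@(4,2): attacks (4,3) (4,4) (4,1) (4,0) (3,2) (2,2) (1,2) (0,2)
B attacks (0,2): yes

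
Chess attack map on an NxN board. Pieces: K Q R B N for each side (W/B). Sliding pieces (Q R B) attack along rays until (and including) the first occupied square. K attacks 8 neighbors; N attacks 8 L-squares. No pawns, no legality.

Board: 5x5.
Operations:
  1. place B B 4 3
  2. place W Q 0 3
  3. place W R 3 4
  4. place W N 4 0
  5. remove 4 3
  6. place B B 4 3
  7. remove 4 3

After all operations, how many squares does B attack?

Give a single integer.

Answer: 0

Derivation:
Op 1: place BB@(4,3)
Op 2: place WQ@(0,3)
Op 3: place WR@(3,4)
Op 4: place WN@(4,0)
Op 5: remove (4,3)
Op 6: place BB@(4,3)
Op 7: remove (4,3)
Per-piece attacks for B:
Union (0 distinct): (none)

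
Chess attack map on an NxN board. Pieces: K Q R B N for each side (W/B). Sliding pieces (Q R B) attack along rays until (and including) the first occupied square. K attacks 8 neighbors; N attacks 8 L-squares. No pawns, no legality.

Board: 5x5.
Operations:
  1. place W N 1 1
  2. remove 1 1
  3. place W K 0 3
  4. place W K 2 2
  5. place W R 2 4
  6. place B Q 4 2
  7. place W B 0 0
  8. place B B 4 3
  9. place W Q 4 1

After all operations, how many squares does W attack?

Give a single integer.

Answer: 18

Derivation:
Op 1: place WN@(1,1)
Op 2: remove (1,1)
Op 3: place WK@(0,3)
Op 4: place WK@(2,2)
Op 5: place WR@(2,4)
Op 6: place BQ@(4,2)
Op 7: place WB@(0,0)
Op 8: place BB@(4,3)
Op 9: place WQ@(4,1)
Per-piece attacks for W:
  WB@(0,0): attacks (1,1) (2,2) [ray(1,1) blocked at (2,2)]
  WK@(0,3): attacks (0,4) (0,2) (1,3) (1,4) (1,2)
  WK@(2,2): attacks (2,3) (2,1) (3,2) (1,2) (3,3) (3,1) (1,3) (1,1)
  WR@(2,4): attacks (2,3) (2,2) (3,4) (4,4) (1,4) (0,4) [ray(0,-1) blocked at (2,2)]
  WQ@(4,1): attacks (4,2) (4,0) (3,1) (2,1) (1,1) (0,1) (3,2) (2,3) (1,4) (3,0) [ray(0,1) blocked at (4,2)]
Union (18 distinct): (0,1) (0,2) (0,4) (1,1) (1,2) (1,3) (1,4) (2,1) (2,2) (2,3) (3,0) (3,1) (3,2) (3,3) (3,4) (4,0) (4,2) (4,4)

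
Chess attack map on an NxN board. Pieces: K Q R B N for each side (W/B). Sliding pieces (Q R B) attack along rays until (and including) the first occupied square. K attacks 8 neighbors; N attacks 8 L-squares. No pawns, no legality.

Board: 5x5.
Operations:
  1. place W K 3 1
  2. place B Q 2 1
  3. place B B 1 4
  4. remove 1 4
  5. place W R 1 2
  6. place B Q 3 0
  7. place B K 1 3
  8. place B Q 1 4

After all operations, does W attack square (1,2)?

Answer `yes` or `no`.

Answer: no

Derivation:
Op 1: place WK@(3,1)
Op 2: place BQ@(2,1)
Op 3: place BB@(1,4)
Op 4: remove (1,4)
Op 5: place WR@(1,2)
Op 6: place BQ@(3,0)
Op 7: place BK@(1,3)
Op 8: place BQ@(1,4)
Per-piece attacks for W:
  WR@(1,2): attacks (1,3) (1,1) (1,0) (2,2) (3,2) (4,2) (0,2) [ray(0,1) blocked at (1,3)]
  WK@(3,1): attacks (3,2) (3,0) (4,1) (2,1) (4,2) (4,0) (2,2) (2,0)
W attacks (1,2): no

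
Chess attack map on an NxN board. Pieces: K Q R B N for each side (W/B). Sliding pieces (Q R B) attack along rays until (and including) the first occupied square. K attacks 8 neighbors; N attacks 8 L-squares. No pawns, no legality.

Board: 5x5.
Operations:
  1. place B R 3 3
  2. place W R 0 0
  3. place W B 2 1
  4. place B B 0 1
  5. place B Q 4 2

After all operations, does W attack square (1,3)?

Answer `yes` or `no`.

Answer: no

Derivation:
Op 1: place BR@(3,3)
Op 2: place WR@(0,0)
Op 3: place WB@(2,1)
Op 4: place BB@(0,1)
Op 5: place BQ@(4,2)
Per-piece attacks for W:
  WR@(0,0): attacks (0,1) (1,0) (2,0) (3,0) (4,0) [ray(0,1) blocked at (0,1)]
  WB@(2,1): attacks (3,2) (4,3) (3,0) (1,2) (0,3) (1,0)
W attacks (1,3): no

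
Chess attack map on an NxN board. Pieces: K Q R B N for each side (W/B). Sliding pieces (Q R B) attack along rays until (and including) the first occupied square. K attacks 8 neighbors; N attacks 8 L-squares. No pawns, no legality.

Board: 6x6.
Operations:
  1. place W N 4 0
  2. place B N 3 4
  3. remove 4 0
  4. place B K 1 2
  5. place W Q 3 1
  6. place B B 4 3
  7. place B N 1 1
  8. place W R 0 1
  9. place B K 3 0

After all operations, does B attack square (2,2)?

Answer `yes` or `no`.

Answer: yes

Derivation:
Op 1: place WN@(4,0)
Op 2: place BN@(3,4)
Op 3: remove (4,0)
Op 4: place BK@(1,2)
Op 5: place WQ@(3,1)
Op 6: place BB@(4,3)
Op 7: place BN@(1,1)
Op 8: place WR@(0,1)
Op 9: place BK@(3,0)
Per-piece attacks for B:
  BN@(1,1): attacks (2,3) (3,2) (0,3) (3,0)
  BK@(1,2): attacks (1,3) (1,1) (2,2) (0,2) (2,3) (2,1) (0,3) (0,1)
  BK@(3,0): attacks (3,1) (4,0) (2,0) (4,1) (2,1)
  BN@(3,4): attacks (5,5) (1,5) (4,2) (5,3) (2,2) (1,3)
  BB@(4,3): attacks (5,4) (5,2) (3,4) (3,2) (2,1) (1,0) [ray(-1,1) blocked at (3,4)]
B attacks (2,2): yes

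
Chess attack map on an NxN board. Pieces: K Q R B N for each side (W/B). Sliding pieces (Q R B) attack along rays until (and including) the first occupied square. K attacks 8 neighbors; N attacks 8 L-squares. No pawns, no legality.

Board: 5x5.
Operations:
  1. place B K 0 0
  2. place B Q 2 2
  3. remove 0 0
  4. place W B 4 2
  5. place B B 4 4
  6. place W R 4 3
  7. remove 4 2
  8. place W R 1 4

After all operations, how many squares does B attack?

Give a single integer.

Answer: 17

Derivation:
Op 1: place BK@(0,0)
Op 2: place BQ@(2,2)
Op 3: remove (0,0)
Op 4: place WB@(4,2)
Op 5: place BB@(4,4)
Op 6: place WR@(4,3)
Op 7: remove (4,2)
Op 8: place WR@(1,4)
Per-piece attacks for B:
  BQ@(2,2): attacks (2,3) (2,4) (2,1) (2,0) (3,2) (4,2) (1,2) (0,2) (3,3) (4,4) (3,1) (4,0) (1,3) (0,4) (1,1) (0,0) [ray(1,1) blocked at (4,4)]
  BB@(4,4): attacks (3,3) (2,2) [ray(-1,-1) blocked at (2,2)]
Union (17 distinct): (0,0) (0,2) (0,4) (1,1) (1,2) (1,3) (2,0) (2,1) (2,2) (2,3) (2,4) (3,1) (3,2) (3,3) (4,0) (4,2) (4,4)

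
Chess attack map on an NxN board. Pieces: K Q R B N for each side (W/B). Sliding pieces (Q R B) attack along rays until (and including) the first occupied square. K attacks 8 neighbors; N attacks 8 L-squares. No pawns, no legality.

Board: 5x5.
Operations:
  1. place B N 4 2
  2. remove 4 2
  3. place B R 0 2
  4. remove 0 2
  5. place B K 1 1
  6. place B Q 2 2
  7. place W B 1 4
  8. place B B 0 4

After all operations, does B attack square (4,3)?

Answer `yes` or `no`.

Answer: no

Derivation:
Op 1: place BN@(4,2)
Op 2: remove (4,2)
Op 3: place BR@(0,2)
Op 4: remove (0,2)
Op 5: place BK@(1,1)
Op 6: place BQ@(2,2)
Op 7: place WB@(1,4)
Op 8: place BB@(0,4)
Per-piece attacks for B:
  BB@(0,4): attacks (1,3) (2,2) [ray(1,-1) blocked at (2,2)]
  BK@(1,1): attacks (1,2) (1,0) (2,1) (0,1) (2,2) (2,0) (0,2) (0,0)
  BQ@(2,2): attacks (2,3) (2,4) (2,1) (2,0) (3,2) (4,2) (1,2) (0,2) (3,3) (4,4) (3,1) (4,0) (1,3) (0,4) (1,1) [ray(-1,1) blocked at (0,4); ray(-1,-1) blocked at (1,1)]
B attacks (4,3): no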